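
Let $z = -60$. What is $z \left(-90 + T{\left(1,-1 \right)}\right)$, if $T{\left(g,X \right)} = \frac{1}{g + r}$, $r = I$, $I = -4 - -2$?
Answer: $5460$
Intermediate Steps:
$I = -2$ ($I = -4 + 2 = -2$)
$r = -2$
$T{\left(g,X \right)} = \frac{1}{-2 + g}$ ($T{\left(g,X \right)} = \frac{1}{g - 2} = \frac{1}{-2 + g}$)
$z \left(-90 + T{\left(1,-1 \right)}\right) = - 60 \left(-90 + \frac{1}{-2 + 1}\right) = - 60 \left(-90 + \frac{1}{-1}\right) = - 60 \left(-90 - 1\right) = \left(-60\right) \left(-91\right) = 5460$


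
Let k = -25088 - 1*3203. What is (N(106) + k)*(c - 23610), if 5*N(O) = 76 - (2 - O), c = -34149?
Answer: 1631980545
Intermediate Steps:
k = -28291 (k = -25088 - 3203 = -28291)
N(O) = 74/5 + O/5 (N(O) = (76 - (2 - O))/5 = (76 + (-2 + O))/5 = (74 + O)/5 = 74/5 + O/5)
(N(106) + k)*(c - 23610) = ((74/5 + (⅕)*106) - 28291)*(-34149 - 23610) = ((74/5 + 106/5) - 28291)*(-57759) = (36 - 28291)*(-57759) = -28255*(-57759) = 1631980545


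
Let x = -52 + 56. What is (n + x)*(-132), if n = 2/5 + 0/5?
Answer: -2904/5 ≈ -580.80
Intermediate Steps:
x = 4
n = 2/5 (n = 2*(1/5) + 0*(1/5) = 2/5 + 0 = 2/5 ≈ 0.40000)
(n + x)*(-132) = (2/5 + 4)*(-132) = (22/5)*(-132) = -2904/5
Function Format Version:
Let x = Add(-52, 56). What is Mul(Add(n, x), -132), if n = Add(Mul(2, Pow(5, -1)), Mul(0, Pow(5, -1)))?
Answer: Rational(-2904, 5) ≈ -580.80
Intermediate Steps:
x = 4
n = Rational(2, 5) (n = Add(Mul(2, Rational(1, 5)), Mul(0, Rational(1, 5))) = Add(Rational(2, 5), 0) = Rational(2, 5) ≈ 0.40000)
Mul(Add(n, x), -132) = Mul(Add(Rational(2, 5), 4), -132) = Mul(Rational(22, 5), -132) = Rational(-2904, 5)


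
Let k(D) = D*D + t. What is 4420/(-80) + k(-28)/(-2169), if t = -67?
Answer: -160739/2892 ≈ -55.581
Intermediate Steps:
k(D) = -67 + D² (k(D) = D*D - 67 = D² - 67 = -67 + D²)
4420/(-80) + k(-28)/(-2169) = 4420/(-80) + (-67 + (-28)²)/(-2169) = 4420*(-1/80) + (-67 + 784)*(-1/2169) = -221/4 + 717*(-1/2169) = -221/4 - 239/723 = -160739/2892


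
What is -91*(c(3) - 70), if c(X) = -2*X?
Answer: 6916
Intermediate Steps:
-91*(c(3) - 70) = -91*(-2*3 - 70) = -91*(-6 - 70) = -91*(-76) = 6916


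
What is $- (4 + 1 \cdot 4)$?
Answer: $-8$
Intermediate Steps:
$- (4 + 1 \cdot 4) = - (4 + 4) = \left(-1\right) 8 = -8$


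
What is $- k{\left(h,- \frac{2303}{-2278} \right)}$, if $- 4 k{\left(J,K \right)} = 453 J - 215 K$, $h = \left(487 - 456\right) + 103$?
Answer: $\frac{137784011}{9112} \approx 15121.0$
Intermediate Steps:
$h = 134$ ($h = 31 + 103 = 134$)
$k{\left(J,K \right)} = - \frac{453 J}{4} + \frac{215 K}{4}$ ($k{\left(J,K \right)} = - \frac{453 J - 215 K}{4} = - \frac{- 215 K + 453 J}{4} = - \frac{453 J}{4} + \frac{215 K}{4}$)
$- k{\left(h,- \frac{2303}{-2278} \right)} = - (\left(- \frac{453}{4}\right) 134 + \frac{215 \left(- \frac{2303}{-2278}\right)}{4}) = - (- \frac{30351}{2} + \frac{215 \left(\left(-2303\right) \left(- \frac{1}{2278}\right)\right)}{4}) = - (- \frac{30351}{2} + \frac{215}{4} \cdot \frac{2303}{2278}) = - (- \frac{30351}{2} + \frac{495145}{9112}) = \left(-1\right) \left(- \frac{137784011}{9112}\right) = \frac{137784011}{9112}$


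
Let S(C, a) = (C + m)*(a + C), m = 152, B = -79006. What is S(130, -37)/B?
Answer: -13113/39503 ≈ -0.33195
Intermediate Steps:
S(C, a) = (152 + C)*(C + a) (S(C, a) = (C + 152)*(a + C) = (152 + C)*(C + a))
S(130, -37)/B = (130² + 152*130 + 152*(-37) + 130*(-37))/(-79006) = (16900 + 19760 - 5624 - 4810)*(-1/79006) = 26226*(-1/79006) = -13113/39503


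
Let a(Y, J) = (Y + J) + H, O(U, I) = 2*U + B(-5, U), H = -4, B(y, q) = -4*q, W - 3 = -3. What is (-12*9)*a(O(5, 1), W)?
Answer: 1512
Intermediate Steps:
W = 0 (W = 3 - 3 = 0)
O(U, I) = -2*U (O(U, I) = 2*U - 4*U = -2*U)
a(Y, J) = -4 + J + Y (a(Y, J) = (Y + J) - 4 = (J + Y) - 4 = -4 + J + Y)
(-12*9)*a(O(5, 1), W) = (-12*9)*(-4 + 0 - 2*5) = -108*(-4 + 0 - 10) = -108*(-14) = 1512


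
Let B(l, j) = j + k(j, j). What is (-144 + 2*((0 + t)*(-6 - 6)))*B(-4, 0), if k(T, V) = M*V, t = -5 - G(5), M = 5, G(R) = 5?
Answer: 0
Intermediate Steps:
t = -10 (t = -5 - 1*5 = -5 - 5 = -10)
k(T, V) = 5*V
B(l, j) = 6*j (B(l, j) = j + 5*j = 6*j)
(-144 + 2*((0 + t)*(-6 - 6)))*B(-4, 0) = (-144 + 2*((0 - 10)*(-6 - 6)))*(6*0) = (-144 + 2*(-10*(-12)))*0 = (-144 + 2*120)*0 = (-144 + 240)*0 = 96*0 = 0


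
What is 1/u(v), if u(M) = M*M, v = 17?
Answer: 1/289 ≈ 0.0034602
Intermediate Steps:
u(M) = M²
1/u(v) = 1/(17²) = 1/289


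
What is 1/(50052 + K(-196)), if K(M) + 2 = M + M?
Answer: 1/49658 ≈ 2.0138e-5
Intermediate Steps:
K(M) = -2 + 2*M (K(M) = -2 + (M + M) = -2 + 2*M)
1/(50052 + K(-196)) = 1/(50052 + (-2 + 2*(-196))) = 1/(50052 + (-2 - 392)) = 1/(50052 - 394) = 1/49658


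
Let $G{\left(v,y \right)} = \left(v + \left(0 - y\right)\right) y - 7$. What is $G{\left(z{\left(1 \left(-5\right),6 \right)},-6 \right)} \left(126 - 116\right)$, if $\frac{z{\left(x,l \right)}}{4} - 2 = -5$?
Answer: $290$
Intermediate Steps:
$z{\left(x,l \right)} = -12$ ($z{\left(x,l \right)} = 8 + 4 \left(-5\right) = 8 - 20 = -12$)
$G{\left(v,y \right)} = -7 + y \left(v - y\right)$ ($G{\left(v,y \right)} = \left(v - y\right) y - 7 = y \left(v - y\right) - 7 = -7 + y \left(v - y\right)$)
$G{\left(z{\left(1 \left(-5\right),6 \right)},-6 \right)} \left(126 - 116\right) = \left(-7 - \left(-6\right)^{2} - -72\right) \left(126 - 116\right) = \left(-7 - 36 + 72\right) 10 = 29 \cdot 10 = 290$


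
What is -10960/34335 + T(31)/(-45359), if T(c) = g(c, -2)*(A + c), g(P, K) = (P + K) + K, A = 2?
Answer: -105545425/311480253 ≈ -0.33885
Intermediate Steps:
g(P, K) = P + 2*K (g(P, K) = (K + P) + K = P + 2*K)
T(c) = (-4 + c)*(2 + c) (T(c) = (c + 2*(-2))*(2 + c) = (c - 4)*(2 + c) = (-4 + c)*(2 + c))
-10960/34335 + T(31)/(-45359) = -10960/34335 + ((-4 + 31)*(2 + 31))/(-45359) = -10960*1/34335 + (27*33)*(-1/45359) = -2192/6867 + 891*(-1/45359) = -2192/6867 - 891/45359 = -105545425/311480253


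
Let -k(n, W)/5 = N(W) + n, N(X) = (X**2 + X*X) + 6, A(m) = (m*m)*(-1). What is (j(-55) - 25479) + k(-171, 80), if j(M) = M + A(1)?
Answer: -88710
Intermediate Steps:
A(m) = -m**2 (A(m) = m**2*(-1) = -m**2)
N(X) = 6 + 2*X**2 (N(X) = (X**2 + X**2) + 6 = 2*X**2 + 6 = 6 + 2*X**2)
j(M) = -1 + M (j(M) = M - 1*1**2 = M - 1*1 = M - 1 = -1 + M)
k(n, W) = -30 - 10*W**2 - 5*n (k(n, W) = -5*((6 + 2*W**2) + n) = -5*(6 + n + 2*W**2) = -30 - 10*W**2 - 5*n)
(j(-55) - 25479) + k(-171, 80) = ((-1 - 55) - 25479) + (-30 - 10*80**2 - 5*(-171)) = (-56 - 25479) + (-30 - 10*6400 + 855) = -25535 + (-30 - 64000 + 855) = -25535 - 63175 = -88710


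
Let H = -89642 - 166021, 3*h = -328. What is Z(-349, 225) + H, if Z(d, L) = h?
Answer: -767317/3 ≈ -2.5577e+5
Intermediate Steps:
h = -328/3 (h = (⅓)*(-328) = -328/3 ≈ -109.33)
H = -255663
Z(d, L) = -328/3
Z(-349, 225) + H = -328/3 - 255663 = -767317/3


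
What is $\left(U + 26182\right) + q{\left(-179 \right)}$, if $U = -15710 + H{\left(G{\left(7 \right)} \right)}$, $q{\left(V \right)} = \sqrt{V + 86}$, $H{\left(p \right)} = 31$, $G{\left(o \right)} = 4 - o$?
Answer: $10503 + i \sqrt{93} \approx 10503.0 + 9.6436 i$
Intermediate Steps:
$q{\left(V \right)} = \sqrt{86 + V}$
$U = -15679$ ($U = -15710 + 31 = -15679$)
$\left(U + 26182\right) + q{\left(-179 \right)} = \left(-15679 + 26182\right) + \sqrt{86 - 179} = 10503 + \sqrt{-93} = 10503 + i \sqrt{93}$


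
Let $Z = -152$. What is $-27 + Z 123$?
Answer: $-18723$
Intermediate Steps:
$-27 + Z 123 = -27 - 18696 = -18723$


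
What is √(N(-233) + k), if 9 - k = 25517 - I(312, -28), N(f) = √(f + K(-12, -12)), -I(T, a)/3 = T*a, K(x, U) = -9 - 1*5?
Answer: √(700 + I*√247) ≈ 26.459 + 0.297*I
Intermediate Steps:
K(x, U) = -14 (K(x, U) = -9 - 5 = -14)
I(T, a) = -3*T*a
N(f) = √(-14 + f) (N(f) = √(f - 14) = √(-14 + f))
k = 700 (k = 9 - (25517 - (-3)*312*(-28)) = 9 - (25517 - 1*26208) = 9 - (25517 - 26208) = 9 - 1*(-691) = 9 + 691 = 700)
√(N(-233) + k) = √(√(-14 - 233) + 700) = √(√(-247) + 700) = √(I*√247 + 700) = √(700 + I*√247)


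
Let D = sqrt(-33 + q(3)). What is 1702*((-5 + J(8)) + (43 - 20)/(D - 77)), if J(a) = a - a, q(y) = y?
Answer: -53725332/5959 - 39146*I*sqrt(30)/5959 ≈ -9015.8 - 35.981*I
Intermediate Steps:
J(a) = 0
D = I*sqrt(30) (D = sqrt(-33 + 3) = sqrt(-30) = I*sqrt(30) ≈ 5.4772*I)
1702*((-5 + J(8)) + (43 - 20)/(D - 77)) = 1702*((-5 + 0) + (43 - 20)/(I*sqrt(30) - 77)) = 1702*(-5 + 23/(-77 + I*sqrt(30))) = -8510 + 39146/(-77 + I*sqrt(30))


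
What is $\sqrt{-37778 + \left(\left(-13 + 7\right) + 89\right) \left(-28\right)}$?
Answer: $i \sqrt{40102} \approx 200.25 i$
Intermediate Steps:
$\sqrt{-37778 + \left(\left(-13 + 7\right) + 89\right) \left(-28\right)} = \sqrt{-37778 + \left(-6 + 89\right) \left(-28\right)} = \sqrt{-37778 + 83 \left(-28\right)} = \sqrt{-37778 - 2324} = \sqrt{-40102} = i \sqrt{40102}$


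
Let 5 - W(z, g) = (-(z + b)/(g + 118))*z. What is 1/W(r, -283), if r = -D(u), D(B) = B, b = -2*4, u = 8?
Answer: 165/697 ≈ 0.23673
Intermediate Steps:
b = -8
r = -8 (r = -1*8 = -8)
W(z, g) = 5 + z*(-8 + z)/(118 + g) (W(z, g) = 5 - (-(z - 8)/(g + 118))*z = 5 - (-(-8 + z)/(118 + g))*z = 5 - (-1)*z*(-8 + z)/(118 + g) = 5 + z*(-8 + z)/(118 + g))
1/W(r, -283) = 1/((590 + (-8)² - 8*(-8) + 5*(-283))/(118 - 283)) = 1/((590 + 64 + 64 - 1415)/(-165)) = 1/(-1/165*(-697)) = 1/(697/165) = 165/697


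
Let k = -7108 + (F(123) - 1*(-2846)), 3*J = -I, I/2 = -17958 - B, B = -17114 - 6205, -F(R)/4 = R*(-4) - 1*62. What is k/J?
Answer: 1023/1787 ≈ 0.57247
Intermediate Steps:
F(R) = 248 + 16*R (F(R) = -4*(R*(-4) - 1*62) = -4*(-4*R - 62) = -4*(-62 - 4*R) = 248 + 16*R)
B = -23319
I = 10722 (I = 2*(-17958 - 1*(-23319)) = 2*(-17958 + 23319) = 2*5361 = 10722)
J = -3574 (J = (-1*10722)/3 = (⅓)*(-10722) = -3574)
k = -2046 (k = -7108 + ((248 + 16*123) - 1*(-2846)) = -7108 + ((248 + 1968) + 2846) = -7108 + (2216 + 2846) = -7108 + 5062 = -2046)
k/J = -2046/(-3574) = -2046*(-1/3574) = 1023/1787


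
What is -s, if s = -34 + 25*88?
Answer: -2166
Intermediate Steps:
s = 2166 (s = -34 + 2200 = 2166)
-s = -1*2166 = -2166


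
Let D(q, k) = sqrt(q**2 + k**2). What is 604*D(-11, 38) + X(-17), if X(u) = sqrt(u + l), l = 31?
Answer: sqrt(14) + 604*sqrt(1565) ≈ 23898.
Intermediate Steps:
D(q, k) = sqrt(k**2 + q**2)
X(u) = sqrt(31 + u) (X(u) = sqrt(u + 31) = sqrt(31 + u))
604*D(-11, 38) + X(-17) = 604*sqrt(38**2 + (-11)**2) + sqrt(31 - 17) = 604*sqrt(1444 + 121) + sqrt(14) = 604*sqrt(1565) + sqrt(14) = sqrt(14) + 604*sqrt(1565)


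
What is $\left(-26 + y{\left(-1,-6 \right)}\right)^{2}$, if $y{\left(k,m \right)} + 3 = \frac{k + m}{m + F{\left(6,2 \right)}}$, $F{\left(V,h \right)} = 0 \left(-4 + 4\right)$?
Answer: $\frac{27889}{36} \approx 774.69$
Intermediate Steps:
$F{\left(V,h \right)} = 0$ ($F{\left(V,h \right)} = 0 \cdot 0 = 0$)
$y{\left(k,m \right)} = -3 + \frac{k + m}{m}$ ($y{\left(k,m \right)} = -3 + \frac{k + m}{m + 0} = -3 + \frac{k + m}{m}$)
$\left(-26 + y{\left(-1,-6 \right)}\right)^{2} = \left(-26 - \frac{11}{6}\right)^{2} = \left(- \frac{167}{6}\right)^{2} = \frac{27889}{36}$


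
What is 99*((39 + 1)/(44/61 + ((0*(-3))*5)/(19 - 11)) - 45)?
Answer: 1035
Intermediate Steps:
99*((39 + 1)/(44/61 + ((0*(-3))*5)/(19 - 11)) - 45) = 99*(40/(44*(1/61) + (0*5)/8) - 45) = 99*(40/(44/61 + 0*(1/8)) - 45) = 99*(40/(44/61 + 0) - 45) = 99*(40/(44/61) - 45) = 99*(40*(61/44) - 45) = 99*(610/11 - 45) = 99*(115/11) = 1035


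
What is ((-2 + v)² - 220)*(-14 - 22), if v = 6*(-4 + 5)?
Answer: 7344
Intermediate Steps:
v = 6 (v = 6*1 = 6)
((-2 + v)² - 220)*(-14 - 22) = ((-2 + 6)² - 220)*(-14 - 22) = (4² - 220)*(-36) = (16 - 220)*(-36) = -204*(-36) = 7344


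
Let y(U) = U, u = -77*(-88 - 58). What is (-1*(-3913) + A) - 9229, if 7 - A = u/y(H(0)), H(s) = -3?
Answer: -4685/3 ≈ -1561.7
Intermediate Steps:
u = 11242 (u = -77*(-146) = 11242)
A = 11263/3 (A = 7 - 11242/(-3) = 7 - 11242*(-1)/3 = 7 - 1*(-11242/3) = 7 + 11242/3 = 11263/3 ≈ 3754.3)
(-1*(-3913) + A) - 9229 = (-1*(-3913) + 11263/3) - 9229 = (3913 + 11263/3) - 9229 = 23002/3 - 9229 = -4685/3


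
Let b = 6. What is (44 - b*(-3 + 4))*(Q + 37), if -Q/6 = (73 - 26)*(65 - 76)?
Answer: 119282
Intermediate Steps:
Q = 3102 (Q = -6*(73 - 26)*(65 - 76) = -282*(-11) = -6*(-517) = 3102)
(44 - b*(-3 + 4))*(Q + 37) = (44 - 6*(-3 + 4))*(3102 + 37) = (44 - 6)*3139 = 38*3139 = 119282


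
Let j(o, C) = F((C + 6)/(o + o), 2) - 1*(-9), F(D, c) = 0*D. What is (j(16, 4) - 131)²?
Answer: 14884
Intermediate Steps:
F(D, c) = 0
j(o, C) = 9 (j(o, C) = 0 - 1*(-9) = 0 + 9 = 9)
(j(16, 4) - 131)² = (9 - 131)² = (-122)² = 14884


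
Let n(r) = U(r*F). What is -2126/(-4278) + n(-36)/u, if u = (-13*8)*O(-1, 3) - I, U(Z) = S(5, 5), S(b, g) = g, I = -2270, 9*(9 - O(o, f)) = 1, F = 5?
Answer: 2593837/5180658 ≈ 0.50068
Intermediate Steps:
O(o, f) = 80/9 (O(o, f) = 9 - 1/9*1 = 9 - 1/9 = 80/9)
U(Z) = 5
n(r) = 5
u = 12110/9 (u = -13*8*(80/9) - 1*(-2270) = -104*80/9 + 2270 = -8320/9 + 2270 = 12110/9 ≈ 1345.6)
-2126/(-4278) + n(-36)/u = -2126/(-4278) + 5/(12110/9) = -2126*(-1/4278) + 5*(9/12110) = 1063/2139 + 9/2422 = 2593837/5180658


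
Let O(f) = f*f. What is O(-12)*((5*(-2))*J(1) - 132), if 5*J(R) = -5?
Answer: -17568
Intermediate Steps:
J(R) = -1 (J(R) = (⅕)*(-5) = -1)
O(f) = f²
O(-12)*((5*(-2))*J(1) - 132) = (-12)²*((5*(-2))*(-1) - 132) = 144*(-10*(-1) - 132) = 144*(10 - 132) = 144*(-122) = -17568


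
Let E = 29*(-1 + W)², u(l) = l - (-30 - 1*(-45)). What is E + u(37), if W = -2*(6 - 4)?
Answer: 747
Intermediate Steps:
W = -4 (W = -2*2 = -4)
u(l) = -15 + l (u(l) = l - (-30 + 45) = l - 1*15 = l - 15 = -15 + l)
E = 725 (E = 29*(-1 - 4)² = 29*(-5)² = 29*25 = 725)
E + u(37) = 725 + (-15 + 37) = 725 + 22 = 747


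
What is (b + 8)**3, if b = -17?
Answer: -729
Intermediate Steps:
(b + 8)**3 = (-17 + 8)**3 = (-9)**3 = -729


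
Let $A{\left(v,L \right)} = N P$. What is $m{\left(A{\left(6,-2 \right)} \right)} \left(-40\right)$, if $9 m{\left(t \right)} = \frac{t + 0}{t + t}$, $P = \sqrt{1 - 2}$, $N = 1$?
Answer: $- \frac{20}{9} \approx -2.2222$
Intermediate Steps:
$P = i$ ($P = \sqrt{-1} = i \approx 1.0 i$)
$A{\left(v,L \right)} = i$ ($A{\left(v,L \right)} = 1 i = i$)
$m{\left(t \right)} = \frac{1}{18}$ ($m{\left(t \right)} = \frac{\left(t + 0\right) \frac{1}{t + t}}{9} = \frac{t \frac{1}{2 t}}{9} = \frac{1}{9} \cdot \frac{1}{2} = \frac{1}{18}$)
$m{\left(A{\left(6,-2 \right)} \right)} \left(-40\right) = \frac{1}{18} \left(-40\right) = - \frac{20}{9}$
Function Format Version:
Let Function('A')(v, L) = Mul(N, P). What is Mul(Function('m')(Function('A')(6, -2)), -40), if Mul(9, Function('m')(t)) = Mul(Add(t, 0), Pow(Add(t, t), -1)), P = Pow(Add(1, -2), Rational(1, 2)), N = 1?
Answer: Rational(-20, 9) ≈ -2.2222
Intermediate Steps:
P = I (P = Pow(-1, Rational(1, 2)) = I ≈ Mul(1.0000, I))
Function('A')(v, L) = I (Function('A')(v, L) = Mul(1, I) = I)
Function('m')(t) = Rational(1, 18) (Function('m')(t) = Mul(Rational(1, 9), Mul(Add(t, 0), Pow(Add(t, t), -1))) = Mul(Rational(1, 9), Mul(t, Pow(Mul(2, t), -1))) = Mul(Rational(1, 9), Mul(t, Mul(Rational(1, 2), Pow(t, -1)))) = Mul(Rational(1, 9), Rational(1, 2)) = Rational(1, 18))
Mul(Function('m')(Function('A')(6, -2)), -40) = Mul(Rational(1, 18), -40) = Rational(-20, 9)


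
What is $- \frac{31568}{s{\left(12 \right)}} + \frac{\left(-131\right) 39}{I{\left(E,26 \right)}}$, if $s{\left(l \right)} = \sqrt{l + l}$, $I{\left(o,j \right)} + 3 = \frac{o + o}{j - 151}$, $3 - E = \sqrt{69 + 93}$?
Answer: $\frac{27035125}{16057} - \frac{7892 \sqrt{6}}{3} + \frac{1277250 \sqrt{2}}{16057} \approx -4647.6$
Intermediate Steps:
$E = 3 - 9 \sqrt{2}$ ($E = 3 - \sqrt{69 + 93} = 3 - \sqrt{162} = 3 - 9 \sqrt{2} \approx -9.7279$)
$I{\left(o,j \right)} = -3 + \frac{2 o}{-151 + j}$ ($I{\left(o,j \right)} = -3 + \frac{o + o}{j - 151} = -3 + \frac{2 o}{-151 + j}$)
$s{\left(l \right)} = \sqrt{2} \sqrt{l}$ ($s{\left(l \right)} = \sqrt{2 l} = \sqrt{2} \sqrt{l}$)
$- \frac{31568}{s{\left(12 \right)}} + \frac{\left(-131\right) 39}{I{\left(E,26 \right)}} = - \frac{31568}{\sqrt{2} \sqrt{12}} + \frac{\left(-131\right) 39}{\frac{1}{-151 + 26} \left(453 - 78 + 2 \left(3 - 9 \sqrt{2}\right)\right)} = - \frac{31568}{\sqrt{2} \cdot 2 \sqrt{3}} - \frac{5109}{\frac{1}{-125} \left(453 - 78 + \left(6 - 18 \sqrt{2}\right)\right)} = - \frac{31568}{2 \sqrt{6}} - \frac{5109}{\left(- \frac{1}{125}\right) \left(381 - 18 \sqrt{2}\right)} = - 31568 \frac{\sqrt{6}}{12} - \frac{5109}{- \frac{381}{125} + \frac{18 \sqrt{2}}{125}} = - \frac{7892 \sqrt{6}}{3} - \frac{5109}{- \frac{381}{125} + \frac{18 \sqrt{2}}{125}} = - \frac{5109}{- \frac{381}{125} + \frac{18 \sqrt{2}}{125}} - \frac{7892 \sqrt{6}}{3}$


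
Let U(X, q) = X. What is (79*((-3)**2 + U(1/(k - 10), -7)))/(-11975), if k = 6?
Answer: -553/9580 ≈ -0.057724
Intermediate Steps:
(79*((-3)**2 + U(1/(k - 10), -7)))/(-11975) = (79*((-3)**2 + 1/(6 - 10)))/(-11975) = (79*(9 + 1/(-4)))*(-1/11975) = (79*(9 - 1/4))*(-1/11975) = (79*(35/4))*(-1/11975) = (2765/4)*(-1/11975) = -553/9580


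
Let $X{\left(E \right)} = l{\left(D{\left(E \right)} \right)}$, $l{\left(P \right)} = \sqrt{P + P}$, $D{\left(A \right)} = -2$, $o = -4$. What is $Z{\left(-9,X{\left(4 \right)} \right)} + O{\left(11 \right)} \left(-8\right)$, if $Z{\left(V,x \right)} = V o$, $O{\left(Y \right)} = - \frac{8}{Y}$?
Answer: $\frac{460}{11} \approx 41.818$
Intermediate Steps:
$l{\left(P \right)} = \sqrt{2} \sqrt{P}$ ($l{\left(P \right)} = \sqrt{2 P} = \sqrt{2} \sqrt{P}$)
$X{\left(E \right)} = 2 i$ ($X{\left(E \right)} = \sqrt{2} \sqrt{-2} = \sqrt{2} i \sqrt{2} = 2 i$)
$Z{\left(V,x \right)} = - 4 V$ ($Z{\left(V,x \right)} = V \left(-4\right) = - 4 V$)
$Z{\left(-9,X{\left(4 \right)} \right)} + O{\left(11 \right)} \left(-8\right) = \left(-4\right) \left(-9\right) + - \frac{8}{11} \left(-8\right) = 36 + \left(-8\right) \frac{1}{11} \left(-8\right) = 36 - - \frac{64}{11} = 36 + \frac{64}{11} = \frac{460}{11}$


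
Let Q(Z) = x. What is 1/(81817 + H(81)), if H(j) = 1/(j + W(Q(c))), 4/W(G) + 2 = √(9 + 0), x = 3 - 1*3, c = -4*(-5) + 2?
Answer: 85/6954446 ≈ 1.2222e-5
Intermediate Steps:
c = 22 (c = 20 + 2 = 22)
x = 0 (x = 3 - 3 = 0)
Q(Z) = 0
W(G) = 4 (W(G) = 4/(-2 + √(9 + 0)) = 4/(-2 + √9) = 4/(-2 + 3) = 4/1 = 4*1 = 4)
H(j) = 1/(4 + j) (H(j) = 1/(j + 4) = 1/(4 + j))
1/(81817 + H(81)) = 1/(81817 + 1/(4 + 81)) = 1/(81817 + 1/85) = 1/(6954446/85) = 85/6954446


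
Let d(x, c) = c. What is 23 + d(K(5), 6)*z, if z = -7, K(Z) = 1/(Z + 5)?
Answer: -19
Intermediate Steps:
K(Z) = 1/(5 + Z)
23 + d(K(5), 6)*z = 23 + 6*(-7) = 23 - 42 = -19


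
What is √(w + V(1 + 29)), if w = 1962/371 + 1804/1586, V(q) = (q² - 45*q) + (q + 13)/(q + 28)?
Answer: I*√128940669551875818/17063774 ≈ 21.044*I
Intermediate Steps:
V(q) = q² - 45*q + (13 + q)/(28 + q) (V(q) = (q² - 45*q) + (13 + q)/(28 + q) = q² - 45*q + (13 + q)/(28 + q))
w = 1890508/294203 (w = 1962*(1/371) + 1804*(1/1586) = 1962/371 + 902/793 = 1890508/294203 ≈ 6.4259)
√(w + V(1 + 29)) = √(1890508/294203 + (13 + (1 + 29)³ - 1259*(1 + 29) - 17*(1 + 29)²)/(28 + (1 + 29))) = √(1890508/294203 + (13 + 30³ - 1259*30 - 17*30²)/(28 + 30)) = √(1890508/294203 + (13 + 27000 - 37770 - 17*900)/58) = √(1890508/294203 + (13 + 27000 - 37770 - 15300)/58) = √(1890508/294203 + (1/58)*(-26057)) = √(1890508/294203 - 26057/58) = √(-7556398107/17063774) = I*√128940669551875818/17063774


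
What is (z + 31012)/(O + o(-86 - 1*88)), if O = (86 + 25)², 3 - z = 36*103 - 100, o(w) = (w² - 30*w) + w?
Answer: 27407/47643 ≈ 0.57526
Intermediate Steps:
o(w) = w² - 29*w
z = -3605 (z = 3 - (36*103 - 100) = 3 - (3708 - 100) = 3 - 1*3608 = 3 - 3608 = -3605)
O = 12321 (O = 111² = 12321)
(z + 31012)/(O + o(-86 - 1*88)) = (-3605 + 31012)/(12321 + (-86 - 1*88)*(-29 + (-86 - 1*88))) = 27407/(12321 + (-86 - 88)*(-29 + (-86 - 88))) = 27407/(12321 - 174*(-29 - 174)) = 27407/(12321 - 174*(-203)) = 27407/(12321 + 35322) = 27407/47643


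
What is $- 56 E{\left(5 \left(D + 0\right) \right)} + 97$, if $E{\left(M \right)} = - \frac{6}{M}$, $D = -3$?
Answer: $\frac{373}{5} \approx 74.6$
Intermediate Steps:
$- 56 E{\left(5 \left(D + 0\right) \right)} + 97 = - 56 \left(- \frac{6}{5 \left(-3 + 0\right)}\right) + 97 = - 56 \left(- \frac{6}{5 \left(-3\right)}\right) + 97 = - 56 \left(- \frac{6}{-15}\right) + 97 = - 56 \left(\left(-6\right) \left(- \frac{1}{15}\right)\right) + 97 = \left(-56\right) \frac{2}{5} + 97 = - \frac{112}{5} + 97 = \frac{373}{5}$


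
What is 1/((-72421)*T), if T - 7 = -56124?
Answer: 1/4064049257 ≈ 2.4606e-10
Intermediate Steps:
T = -56117 (T = 7 - 56124 = -56117)
1/((-72421)*T) = 1/(-72421*(-56117)) = -1/72421*(-1/56117) = 1/4064049257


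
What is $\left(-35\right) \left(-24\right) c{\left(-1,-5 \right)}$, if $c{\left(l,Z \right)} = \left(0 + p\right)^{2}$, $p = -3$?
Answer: $7560$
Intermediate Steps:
$c{\left(l,Z \right)} = 9$ ($c{\left(l,Z \right)} = \left(0 - 3\right)^{2} = \left(-3\right)^{2} = 9$)
$\left(-35\right) \left(-24\right) c{\left(-1,-5 \right)} = \left(-35\right) \left(-24\right) 9 = 840 \cdot 9 = 7560$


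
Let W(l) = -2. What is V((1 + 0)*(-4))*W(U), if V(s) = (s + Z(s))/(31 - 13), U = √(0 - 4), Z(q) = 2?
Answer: 2/9 ≈ 0.22222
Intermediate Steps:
U = 2*I (U = √(-4) = 2*I ≈ 2.0*I)
V(s) = ⅑ + s/18 (V(s) = (s + 2)/(31 - 13) = (2 + s)/18 = (2 + s)*(1/18) = ⅑ + s/18)
V((1 + 0)*(-4))*W(U) = (⅑ + ((1 + 0)*(-4))/18)*(-2) = (⅑ + (1*(-4))/18)*(-2) = (⅑ + (1/18)*(-4))*(-2) = (⅑ - 2/9)*(-2) = -⅑*(-2) = 2/9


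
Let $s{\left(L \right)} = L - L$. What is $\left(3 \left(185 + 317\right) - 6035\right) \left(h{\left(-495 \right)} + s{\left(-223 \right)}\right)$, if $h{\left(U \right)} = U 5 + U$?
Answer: $13451130$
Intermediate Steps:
$s{\left(L \right)} = 0$
$h{\left(U \right)} = 6 U$ ($h{\left(U \right)} = 5 U + U = 6 U$)
$\left(3 \left(185 + 317\right) - 6035\right) \left(h{\left(-495 \right)} + s{\left(-223 \right)}\right) = \left(3 \left(185 + 317\right) - 6035\right) \left(6 \left(-495\right) + 0\right) = \left(3 \cdot 502 - 6035\right) \left(-2970 + 0\right) = \left(1506 - 6035\right) \left(-2970\right) = \left(-4529\right) \left(-2970\right) = 13451130$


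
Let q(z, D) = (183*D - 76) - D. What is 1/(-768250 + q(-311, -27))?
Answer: -1/773240 ≈ -1.2933e-6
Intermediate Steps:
q(z, D) = -76 + 182*D (q(z, D) = (-76 + 183*D) - D = -76 + 182*D)
1/(-768250 + q(-311, -27)) = 1/(-768250 + (-76 + 182*(-27))) = 1/(-768250 + (-76 - 4914)) = 1/(-768250 - 4990) = 1/(-773240) = -1/773240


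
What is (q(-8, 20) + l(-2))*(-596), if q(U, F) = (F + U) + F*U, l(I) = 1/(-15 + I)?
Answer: 1500132/17 ≈ 88243.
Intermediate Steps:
q(U, F) = F + U + F*U
(q(-8, 20) + l(-2))*(-596) = ((20 - 8 + 20*(-8)) + 1/(-15 - 2))*(-596) = ((20 - 8 - 160) + 1/(-17))*(-596) = (-148 - 1/17)*(-596) = -2517/17*(-596) = 1500132/17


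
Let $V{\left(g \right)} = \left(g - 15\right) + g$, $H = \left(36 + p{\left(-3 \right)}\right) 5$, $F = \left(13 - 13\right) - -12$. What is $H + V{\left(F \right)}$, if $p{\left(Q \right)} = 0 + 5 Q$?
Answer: $114$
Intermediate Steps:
$p{\left(Q \right)} = 5 Q$
$F = 12$ ($F = 0 + 12 = 12$)
$H = 105$ ($H = \left(36 + 5 \left(-3\right)\right) 5 = \left(36 - 15\right) 5 = 21 \cdot 5 = 105$)
$V{\left(g \right)} = -15 + 2 g$ ($V{\left(g \right)} = \left(-15 + g\right) + g = -15 + 2 g$)
$H + V{\left(F \right)} = 105 + \left(-15 + 2 \cdot 12\right) = 105 + \left(-15 + 24\right) = 105 + 9 = 114$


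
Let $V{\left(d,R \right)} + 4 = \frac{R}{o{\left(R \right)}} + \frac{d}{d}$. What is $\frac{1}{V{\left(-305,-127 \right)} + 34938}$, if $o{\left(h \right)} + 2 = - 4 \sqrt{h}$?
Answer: $\frac{71127914}{2484862565209} + \frac{508 i \sqrt{127}}{2484862565209} \approx 2.8624 \cdot 10^{-5} + 2.3039 \cdot 10^{-9} i$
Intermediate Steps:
$o{\left(h \right)} = -2 - 4 \sqrt{h}$
$V{\left(d,R \right)} = -3 + \frac{R}{-2 - 4 \sqrt{R}}$ ($V{\left(d,R \right)} = -4 + \left(\frac{R}{-2 - 4 \sqrt{R}} + \frac{d}{d}\right) = -4 + \left(\frac{R}{-2 - 4 \sqrt{R}} + 1\right) = -4 + \left(1 + \frac{R}{-2 - 4 \sqrt{R}}\right) = -3 + \frac{R}{-2 - 4 \sqrt{R}}$)
$\frac{1}{V{\left(-305,-127 \right)} + 34938} = \frac{1}{\frac{-6 - -127 - 12 \sqrt{-127}}{2 \left(1 + 2 \sqrt{-127}\right)} + 34938} = \frac{1}{\frac{-6 + 127 - 12 i \sqrt{127}}{2 \left(1 + 2 i \sqrt{127}\right)} + 34938} = \frac{1}{\frac{121 - 12 i \sqrt{127}}{2 \left(1 + 2 i \sqrt{127}\right)} + 34938} = \frac{1}{34938 + \frac{121 - 12 i \sqrt{127}}{2 \left(1 + 2 i \sqrt{127}\right)}}$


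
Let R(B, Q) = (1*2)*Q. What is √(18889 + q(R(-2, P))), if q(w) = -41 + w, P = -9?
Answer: √18830 ≈ 137.22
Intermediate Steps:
R(B, Q) = 2*Q
√(18889 + q(R(-2, P))) = √(18889 + (-41 + 2*(-9))) = √(18889 + (-41 - 18)) = √(18889 - 59) = √18830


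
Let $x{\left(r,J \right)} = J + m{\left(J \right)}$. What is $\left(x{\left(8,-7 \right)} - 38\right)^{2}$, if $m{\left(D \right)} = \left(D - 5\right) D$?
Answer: $1521$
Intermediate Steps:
$m{\left(D \right)} = D \left(-5 + D\right)$ ($m{\left(D \right)} = \left(-5 + D\right) D = D \left(-5 + D\right)$)
$x{\left(r,J \right)} = J + J \left(-5 + J\right)$
$\left(x{\left(8,-7 \right)} - 38\right)^{2} = \left(- 7 \left(-4 - 7\right) - 38\right)^{2} = \left(\left(-7\right) \left(-11\right) - 38\right)^{2} = \left(77 - 38\right)^{2} = 39^{2} = 1521$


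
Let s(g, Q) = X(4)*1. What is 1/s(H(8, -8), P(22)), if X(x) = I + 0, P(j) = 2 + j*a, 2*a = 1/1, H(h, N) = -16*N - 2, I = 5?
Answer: 1/5 ≈ 0.20000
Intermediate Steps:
H(h, N) = -2 - 16*N
a = 1/2 (a = (1/2)/1 = (1/2)*1 = 1/2 ≈ 0.50000)
P(j) = 2 + j/2 (P(j) = 2 + j*(1/2) = 2 + j/2)
X(x) = 5 (X(x) = 5 + 0 = 5)
s(g, Q) = 5 (s(g, Q) = 5*1 = 5)
1/s(H(8, -8), P(22)) = 1/5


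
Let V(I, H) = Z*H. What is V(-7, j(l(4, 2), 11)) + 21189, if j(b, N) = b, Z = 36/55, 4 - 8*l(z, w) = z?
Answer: 21189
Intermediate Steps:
l(z, w) = ½ - z/8
Z = 36/55 (Z = 36*(1/55) = 36/55 ≈ 0.65455)
V(I, H) = 36*H/55
V(-7, j(l(4, 2), 11)) + 21189 = 36*(½ - ⅛*4)/55 + 21189 = 36*(½ - ½)/55 + 21189 = (36/55)*0 + 21189 = 0 + 21189 = 21189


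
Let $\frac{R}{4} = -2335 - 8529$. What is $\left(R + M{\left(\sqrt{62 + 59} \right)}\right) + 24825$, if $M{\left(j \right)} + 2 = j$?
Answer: $-18622$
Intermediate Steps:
$M{\left(j \right)} = -2 + j$
$R = -43456$ ($R = 4 \left(-2335 - 8529\right) = 4 \left(-10864\right) = -43456$)
$\left(R + M{\left(\sqrt{62 + 59} \right)}\right) + 24825 = \left(-43456 - \left(2 - \sqrt{62 + 59}\right)\right) + 24825 = \left(-43456 - \left(2 - \sqrt{121}\right)\right) + 24825 = \left(-43456 + \left(-2 + 11\right)\right) + 24825 = \left(-43456 + 9\right) + 24825 = -43447 + 24825 = -18622$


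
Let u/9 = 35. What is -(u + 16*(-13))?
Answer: -107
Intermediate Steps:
u = 315 (u = 9*35 = 315)
-(u + 16*(-13)) = -(315 + 16*(-13)) = -(315 - 208) = -1*107 = -107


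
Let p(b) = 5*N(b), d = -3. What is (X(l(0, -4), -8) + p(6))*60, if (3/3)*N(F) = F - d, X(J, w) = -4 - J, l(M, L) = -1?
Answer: 2520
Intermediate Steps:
N(F) = 3 + F (N(F) = F - 1*(-3) = F + 3 = 3 + F)
p(b) = 15 + 5*b (p(b) = 5*(3 + b) = 15 + 5*b)
(X(l(0, -4), -8) + p(6))*60 = ((-4 - 1*(-1)) + (15 + 5*6))*60 = ((-4 + 1) + (15 + 30))*60 = (-3 + 45)*60 = 42*60 = 2520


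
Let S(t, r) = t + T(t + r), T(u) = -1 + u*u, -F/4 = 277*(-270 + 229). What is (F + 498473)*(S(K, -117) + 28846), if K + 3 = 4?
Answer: 23008100102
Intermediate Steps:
F = 45428 (F = -1108*(-270 + 229) = -1108*(-41) = -4*(-11357) = 45428)
K = 1 (K = -3 + 4 = 1)
T(u) = -1 + u²
S(t, r) = -1 + t + (r + t)² (S(t, r) = t + (-1 + (t + r)²) = t + (-1 + (r + t)²) = -1 + t + (r + t)²)
(F + 498473)*(S(K, -117) + 28846) = (45428 + 498473)*((-1 + 1 + (-117 + 1)²) + 28846) = 543901*((-1 + 1 + (-116)²) + 28846) = 543901*((-1 + 1 + 13456) + 28846) = 543901*(13456 + 28846) = 543901*42302 = 23008100102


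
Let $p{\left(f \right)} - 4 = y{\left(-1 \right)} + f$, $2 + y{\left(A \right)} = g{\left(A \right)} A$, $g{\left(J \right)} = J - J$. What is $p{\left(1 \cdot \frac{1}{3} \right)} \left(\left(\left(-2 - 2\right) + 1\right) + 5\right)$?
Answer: $\frac{14}{3} \approx 4.6667$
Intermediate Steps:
$g{\left(J \right)} = 0$
$y{\left(A \right)} = -2$ ($y{\left(A \right)} = -2 + 0 A = -2 + 0 = -2$)
$p{\left(f \right)} = 2 + f$ ($p{\left(f \right)} = 4 + \left(-2 + f\right) = 2 + f$)
$p{\left(1 \cdot \frac{1}{3} \right)} \left(\left(\left(-2 - 2\right) + 1\right) + 5\right) = \left(2 + 1 \cdot \frac{1}{3}\right) \left(\left(\left(-2 - 2\right) + 1\right) + 5\right) = \left(2 + 1 \cdot \frac{1}{3}\right) \left(\left(-4 + 1\right) + 5\right) = \left(2 + \frac{1}{3}\right) \left(-3 + 5\right) = \frac{7}{3} \cdot 2 = \frac{14}{3}$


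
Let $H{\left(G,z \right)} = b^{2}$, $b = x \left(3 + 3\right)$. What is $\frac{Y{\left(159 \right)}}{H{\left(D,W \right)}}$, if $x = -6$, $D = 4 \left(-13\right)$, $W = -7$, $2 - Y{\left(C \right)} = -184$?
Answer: $\frac{31}{216} \approx 0.14352$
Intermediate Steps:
$Y{\left(C \right)} = 186$ ($Y{\left(C \right)} = 2 - -184 = 2 + 184 = 186$)
$D = -52$
$b = -36$ ($b = - 6 \left(3 + 3\right) = \left(-6\right) 6 = -36$)
$H{\left(G,z \right)} = 1296$ ($H{\left(G,z \right)} = \left(-36\right)^{2} = 1296$)
$\frac{Y{\left(159 \right)}}{H{\left(D,W \right)}} = \frac{186}{1296} = 186 \cdot \frac{1}{1296} = \frac{31}{216}$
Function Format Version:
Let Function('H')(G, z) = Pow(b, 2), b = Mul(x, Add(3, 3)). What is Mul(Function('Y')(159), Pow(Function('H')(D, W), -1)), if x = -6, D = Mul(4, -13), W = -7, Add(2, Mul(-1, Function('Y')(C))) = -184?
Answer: Rational(31, 216) ≈ 0.14352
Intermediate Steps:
Function('Y')(C) = 186 (Function('Y')(C) = Add(2, Mul(-1, -184)) = Add(2, 184) = 186)
D = -52
b = -36 (b = Mul(-6, Add(3, 3)) = Mul(-6, 6) = -36)
Function('H')(G, z) = 1296 (Function('H')(G, z) = Pow(-36, 2) = 1296)
Mul(Function('Y')(159), Pow(Function('H')(D, W), -1)) = Mul(186, Pow(1296, -1)) = Mul(186, Rational(1, 1296)) = Rational(31, 216)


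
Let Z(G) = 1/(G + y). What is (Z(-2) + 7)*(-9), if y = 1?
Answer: -54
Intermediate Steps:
Z(G) = 1/(1 + G) (Z(G) = 1/(G + 1) = 1/(1 + G))
(Z(-2) + 7)*(-9) = (1/(1 - 2) + 7)*(-9) = (1/(-1) + 7)*(-9) = (-1 + 7)*(-9) = 6*(-9) = -54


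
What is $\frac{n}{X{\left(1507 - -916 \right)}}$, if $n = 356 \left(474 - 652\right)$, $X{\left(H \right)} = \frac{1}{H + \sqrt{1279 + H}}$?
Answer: $-153540664 - 63368 \sqrt{3702} \approx -1.574 \cdot 10^{8}$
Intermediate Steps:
$n = -63368$ ($n = 356 \left(-178\right) = -63368$)
$\frac{n}{X{\left(1507 - -916 \right)}} = - \frac{63368}{\frac{1}{\left(1507 - -916\right) + \sqrt{1279 + \left(1507 - -916\right)}}} = - \frac{63368}{\frac{1}{\left(1507 + 916\right) + \sqrt{1279 + \left(1507 + 916\right)}}} = - \frac{63368}{\frac{1}{2423 + \sqrt{1279 + 2423}}} = - \frac{63368}{\frac{1}{2423 + \sqrt{3702}}} = - 63368 \left(2423 + \sqrt{3702}\right) = -153540664 - 63368 \sqrt{3702}$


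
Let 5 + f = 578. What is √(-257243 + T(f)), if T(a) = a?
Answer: I*√256670 ≈ 506.63*I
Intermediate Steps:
f = 573 (f = -5 + 578 = 573)
√(-257243 + T(f)) = √(-257243 + 573) = √(-256670) = I*√256670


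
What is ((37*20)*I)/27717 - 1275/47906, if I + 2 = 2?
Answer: -75/2818 ≈ -0.026615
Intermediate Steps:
I = 0 (I = -2 + 2 = 0)
((37*20)*I)/27717 - 1275/47906 = ((37*20)*0)/27717 - 1275/47906 = (740*0)*(1/27717) - 1275*1/47906 = 0*(1/27717) - 75/2818 = 0 - 75/2818 = -75/2818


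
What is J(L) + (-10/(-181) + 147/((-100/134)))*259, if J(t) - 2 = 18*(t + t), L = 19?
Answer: -455373471/9050 ≈ -50318.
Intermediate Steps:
J(t) = 2 + 36*t (J(t) = 2 + 18*(t + t) = 2 + 18*(2*t) = 2 + 36*t)
J(L) + (-10/(-181) + 147/((-100/134)))*259 = (2 + 36*19) + (-10/(-181) + 147/((-100/134)))*259 = (2 + 684) + (-10*(-1/181) + 147/((-100*1/134)))*259 = 686 + (10/181 + 147/(-50/67))*259 = 686 + (10/181 + 147*(-67/50))*259 = 686 + (10/181 - 9849/50)*259 = 686 - 1782169/9050*259 = 686 - 461581771/9050 = -455373471/9050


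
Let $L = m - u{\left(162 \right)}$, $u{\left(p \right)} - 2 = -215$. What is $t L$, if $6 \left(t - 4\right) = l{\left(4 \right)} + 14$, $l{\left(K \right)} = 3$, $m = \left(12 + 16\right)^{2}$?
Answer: $\frac{40877}{6} \approx 6812.8$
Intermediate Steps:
$m = 784$ ($m = 28^{2} = 784$)
$u{\left(p \right)} = -213$ ($u{\left(p \right)} = 2 - 215 = -213$)
$L = 997$ ($L = 784 - -213 = 784 + 213 = 997$)
$t = \frac{41}{6}$ ($t = 4 + \frac{3 + 14}{6} = 4 + \frac{1}{6} \cdot 17 = 4 + \frac{17}{6} = \frac{41}{6} \approx 6.8333$)
$t L = \frac{41}{6} \cdot 997 = \frac{40877}{6}$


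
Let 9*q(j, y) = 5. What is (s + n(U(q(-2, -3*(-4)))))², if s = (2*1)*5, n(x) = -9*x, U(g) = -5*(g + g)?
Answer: 3600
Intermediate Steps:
q(j, y) = 5/9 (q(j, y) = (⅑)*5 = 5/9)
U(g) = -10*g
s = 10 (s = 2*5 = 10)
(s + n(U(q(-2, -3*(-4)))))² = (10 - (-90)*5/9)² = (10 - 9*(-50/9))² = (10 + 50)² = 60² = 3600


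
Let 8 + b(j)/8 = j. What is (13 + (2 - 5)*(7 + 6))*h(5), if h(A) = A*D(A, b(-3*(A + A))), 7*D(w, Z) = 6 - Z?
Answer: -40300/7 ≈ -5757.1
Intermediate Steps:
b(j) = -64 + 8*j
D(w, Z) = 6/7 - Z/7 (D(w, Z) = (6 - Z)/7 = 6/7 - Z/7)
h(A) = A*(10 + 48*A/7) (h(A) = A*(6/7 - (-64 + 8*(-3*(A + A)))/7) = A*(6/7 - (-64 + 8*(-6*A))/7) = A*(6/7 - (-64 - 48*A)/7) = A*(6/7 + (64/7 + 48*A/7)) = A*(10 + 48*A/7))
(13 + (2 - 5)*(7 + 6))*h(5) = (13 + (2 - 5)*(7 + 6))*((2/7)*5*(35 + 24*5)) = (13 - 3*13)*((2/7)*5*(35 + 120)) = (13 - 39)*((2/7)*5*155) = -26*1550/7 = -40300/7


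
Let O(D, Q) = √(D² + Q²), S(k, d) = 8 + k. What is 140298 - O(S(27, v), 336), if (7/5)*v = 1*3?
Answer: 140298 - 7*√2329 ≈ 1.3996e+5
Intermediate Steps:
v = 15/7 (v = 5*(1*3)/7 = (5/7)*3 = 15/7 ≈ 2.1429)
140298 - O(S(27, v), 336) = 140298 - √((8 + 27)² + 336²) = 140298 - √(35² + 112896) = 140298 - √(1225 + 112896) = 140298 - √114121 = 140298 - 7*√2329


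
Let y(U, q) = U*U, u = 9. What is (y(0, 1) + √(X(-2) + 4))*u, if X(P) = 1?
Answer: 9*√5 ≈ 20.125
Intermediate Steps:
y(U, q) = U²
(y(0, 1) + √(X(-2) + 4))*u = (0² + √(1 + 4))*9 = (0 + √5)*9 = √5*9 = 9*√5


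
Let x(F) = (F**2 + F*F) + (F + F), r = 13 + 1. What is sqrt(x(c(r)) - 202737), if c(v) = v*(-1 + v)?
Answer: 165*I*sqrt(5) ≈ 368.95*I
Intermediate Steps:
r = 14
x(F) = 2*F + 2*F**2 (x(F) = (F**2 + F**2) + 2*F = 2*F**2 + 2*F = 2*F + 2*F**2)
sqrt(x(c(r)) - 202737) = sqrt(2*(14*(-1 + 14))*(1 + 14*(-1 + 14)) - 202737) = sqrt(2*(14*13)*(1 + 14*13) - 202737) = sqrt(2*182*(1 + 182) - 202737) = sqrt(2*182*183 - 202737) = sqrt(66612 - 202737) = sqrt(-136125) = 165*I*sqrt(5)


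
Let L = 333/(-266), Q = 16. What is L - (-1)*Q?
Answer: 3923/266 ≈ 14.748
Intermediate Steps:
L = -333/266 (L = 333*(-1/266) = -333/266 ≈ -1.2519)
L - (-1)*Q = -333/266 - (-1)*16 = -333/266 - 1*(-16) = -333/266 + 16 = 3923/266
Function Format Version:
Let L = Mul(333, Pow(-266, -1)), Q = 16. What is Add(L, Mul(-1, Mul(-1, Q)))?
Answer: Rational(3923, 266) ≈ 14.748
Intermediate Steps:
L = Rational(-333, 266) (L = Mul(333, Rational(-1, 266)) = Rational(-333, 266) ≈ -1.2519)
Add(L, Mul(-1, Mul(-1, Q))) = Add(Rational(-333, 266), Mul(-1, Mul(-1, 16))) = Add(Rational(-333, 266), Mul(-1, -16)) = Add(Rational(-333, 266), 16) = Rational(3923, 266)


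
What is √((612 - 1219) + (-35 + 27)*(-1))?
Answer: I*√599 ≈ 24.474*I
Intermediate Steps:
√((612 - 1219) + (-35 + 27)*(-1)) = √(-607 - 8*(-1)) = √(-607 + 8) = √(-599) = I*√599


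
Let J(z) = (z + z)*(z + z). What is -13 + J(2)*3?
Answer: 35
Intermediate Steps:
J(z) = 4*z**2 (J(z) = (2*z)*(2*z) = 4*z**2)
-13 + J(2)*3 = -13 + (4*2**2)*3 = -13 + (4*4)*3 = -13 + 16*3 = -13 + 48 = 35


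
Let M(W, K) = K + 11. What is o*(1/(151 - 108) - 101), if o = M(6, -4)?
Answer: -30394/43 ≈ -706.84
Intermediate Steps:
M(W, K) = 11 + K
o = 7 (o = 11 - 4 = 7)
o*(1/(151 - 108) - 101) = 7*(1/(151 - 108) - 101) = 7*(1/43 - 101) = 7*(-4342/43) = -30394/43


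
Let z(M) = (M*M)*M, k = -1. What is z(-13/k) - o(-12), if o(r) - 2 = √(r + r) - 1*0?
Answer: 2195 - 2*I*√6 ≈ 2195.0 - 4.899*I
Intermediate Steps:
z(M) = M³ (z(M) = M²*M = M³)
o(r) = 2 + √2*√r (o(r) = 2 + (√(r + r) - 1*0) = 2 + (√(2*r) + 0) = 2 + (√2*√r + 0) = 2 + √2*√r)
z(-13/k) - o(-12) = (-13/(-1))³ - (2 + √2*√(-12)) = (-13*(-1))³ - (2 + √2*(2*I*√3)) = 13³ - (2 + 2*I*√6) = 2197 + (-2 - 2*I*√6) = 2195 - 2*I*√6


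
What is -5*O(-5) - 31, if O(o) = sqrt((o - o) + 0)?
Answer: -31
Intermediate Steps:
O(o) = 0 (O(o) = sqrt(0 + 0) = sqrt(0) = 0)
-5*O(-5) - 31 = -5*0 - 31 = 0 - 31 = -31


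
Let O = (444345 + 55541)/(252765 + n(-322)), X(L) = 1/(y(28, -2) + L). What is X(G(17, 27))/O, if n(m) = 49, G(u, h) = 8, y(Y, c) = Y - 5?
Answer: 126407/7748233 ≈ 0.016314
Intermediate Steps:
y(Y, c) = -5 + Y
X(L) = 1/(23 + L) (X(L) = 1/((-5 + 28) + L) = 1/(23 + L))
O = 249943/126407 (O = (444345 + 55541)/(252765 + 49) = 499886/252814 = 499886*(1/252814) = 249943/126407 ≈ 1.9773)
X(G(17, 27))/O = 1/((23 + 8)*(249943/126407)) = (126407/249943)/31 = (1/31)*(126407/249943) = 126407/7748233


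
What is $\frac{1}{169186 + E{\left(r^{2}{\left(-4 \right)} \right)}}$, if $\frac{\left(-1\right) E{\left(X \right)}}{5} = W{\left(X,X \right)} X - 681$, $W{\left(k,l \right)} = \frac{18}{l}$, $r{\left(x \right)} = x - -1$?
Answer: $\frac{1}{172501} \approx 5.7971 \cdot 10^{-6}$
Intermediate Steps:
$r{\left(x \right)} = 1 + x$ ($r{\left(x \right)} = x + 1 = 1 + x$)
$E{\left(X \right)} = 3315$ ($E{\left(X \right)} = - 5 \left(\frac{18}{X} X - 681\right) = - 5 \left(18 - 681\right) = \left(-5\right) \left(-663\right) = 3315$)
$\frac{1}{169186 + E{\left(r^{2}{\left(-4 \right)} \right)}} = \frac{1}{169186 + 3315} = \frac{1}{172501}$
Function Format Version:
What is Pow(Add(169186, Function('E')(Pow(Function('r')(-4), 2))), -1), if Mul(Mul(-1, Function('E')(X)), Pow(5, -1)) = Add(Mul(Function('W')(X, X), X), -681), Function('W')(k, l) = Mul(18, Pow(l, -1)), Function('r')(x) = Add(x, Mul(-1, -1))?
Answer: Rational(1, 172501) ≈ 5.7971e-6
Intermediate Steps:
Function('r')(x) = Add(1, x) (Function('r')(x) = Add(x, 1) = Add(1, x))
Function('E')(X) = 3315 (Function('E')(X) = Mul(-5, Add(Mul(Mul(18, Pow(X, -1)), X), -681)) = Mul(-5, Add(18, -681)) = Mul(-5, -663) = 3315)
Pow(Add(169186, Function('E')(Pow(Function('r')(-4), 2))), -1) = Pow(Add(169186, 3315), -1) = Pow(172501, -1) = Rational(1, 172501)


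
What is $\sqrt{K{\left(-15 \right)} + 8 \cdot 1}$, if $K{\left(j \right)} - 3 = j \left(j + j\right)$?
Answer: $\sqrt{461} \approx 21.471$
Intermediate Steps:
$K{\left(j \right)} = 3 + 2 j^{2}$ ($K{\left(j \right)} = 3 + j \left(j + j\right) = 3 + j 2 j = 3 + 2 j^{2}$)
$\sqrt{K{\left(-15 \right)} + 8 \cdot 1} = \sqrt{\left(3 + 2 \left(-15\right)^{2}\right) + 8 \cdot 1} = \sqrt{\left(3 + 2 \cdot 225\right) + 8} = \sqrt{\left(3 + 450\right) + 8} = \sqrt{453 + 8} = \sqrt{461}$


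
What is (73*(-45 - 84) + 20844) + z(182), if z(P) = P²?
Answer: 44551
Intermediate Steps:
(73*(-45 - 84) + 20844) + z(182) = (73*(-45 - 84) + 20844) + 182² = (73*(-129) + 20844) + 33124 = (-9417 + 20844) + 33124 = 11427 + 33124 = 44551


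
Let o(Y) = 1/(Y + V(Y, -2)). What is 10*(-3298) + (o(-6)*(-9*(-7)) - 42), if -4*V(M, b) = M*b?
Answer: -33029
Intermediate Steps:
V(M, b) = -M*b/4
o(Y) = 2/(3*Y) (o(Y) = 1/(Y - ¼*Y*(-2)) = 1/(Y + Y/2) = 1/(3*Y/2) = 2/(3*Y))
10*(-3298) + (o(-6)*(-9*(-7)) - 42) = 10*(-3298) + (((⅔)/(-6))*(-9*(-7)) - 42) = -32980 + (((⅔)*(-⅙))*63 - 42) = -32980 + (-⅑*63 - 42) = -32980 + (-7 - 42) = -32980 - 49 = -33029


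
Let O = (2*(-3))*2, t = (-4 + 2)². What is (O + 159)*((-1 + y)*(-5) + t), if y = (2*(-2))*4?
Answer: 13083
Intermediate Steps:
y = -16 (y = -4*4 = -16)
t = 4 (t = (-2)² = 4)
O = -12 (O = -6*2 = -12)
(O + 159)*((-1 + y)*(-5) + t) = (-12 + 159)*((-1 - 16)*(-5) + 4) = 147*(-17*(-5) + 4) = 147*(85 + 4) = 147*89 = 13083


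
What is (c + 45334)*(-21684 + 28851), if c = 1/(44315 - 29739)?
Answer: 4735870355295/14576 ≈ 3.2491e+8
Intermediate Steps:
c = 1/14576 ≈ 6.8606e-5
(c + 45334)*(-21684 + 28851) = (1/14576 + 45334)*(-21684 + 28851) = (660788385/14576)*7167 = 4735870355295/14576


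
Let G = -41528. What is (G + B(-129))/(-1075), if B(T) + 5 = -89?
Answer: 41622/1075 ≈ 38.718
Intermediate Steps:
B(T) = -94 (B(T) = -5 - 89 = -94)
(G + B(-129))/(-1075) = (-41528 - 94)/(-1075) = -41622*(-1/1075) = 41622/1075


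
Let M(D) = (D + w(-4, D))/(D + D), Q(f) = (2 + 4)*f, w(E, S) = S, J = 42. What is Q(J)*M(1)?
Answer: 252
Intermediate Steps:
Q(f) = 6*f
M(D) = 1 (M(D) = (D + D)/(D + D) = (2*D)/((2*D)) = (2*D)*(1/(2*D)) = 1)
Q(J)*M(1) = (6*42)*1 = 252*1 = 252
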